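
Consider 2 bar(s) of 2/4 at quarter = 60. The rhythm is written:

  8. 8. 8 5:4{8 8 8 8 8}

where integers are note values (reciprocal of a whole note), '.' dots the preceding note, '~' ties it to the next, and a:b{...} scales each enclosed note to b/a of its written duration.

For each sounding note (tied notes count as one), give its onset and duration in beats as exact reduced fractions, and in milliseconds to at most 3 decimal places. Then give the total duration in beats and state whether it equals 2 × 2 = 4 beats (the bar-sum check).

1) 0.0ms=0b +750.0ms=3/4b
2) 750.0ms=3/4b +750.0ms=3/4b
3) 1500.0ms=3/2b +500.0ms=1/2b
4) 2000.0ms=2b +400.0ms=2/5b
5) 2400.0ms=12/5b +400.0ms=2/5b
6) 2800.0ms=14/5b +400.0ms=2/5b
7) 3200.0ms=16/5b +400.0ms=2/5b
8) 3600.0ms=18/5b +400.0ms=2/5b
Σ=4b of 4 (60bpm 2/4) — PASS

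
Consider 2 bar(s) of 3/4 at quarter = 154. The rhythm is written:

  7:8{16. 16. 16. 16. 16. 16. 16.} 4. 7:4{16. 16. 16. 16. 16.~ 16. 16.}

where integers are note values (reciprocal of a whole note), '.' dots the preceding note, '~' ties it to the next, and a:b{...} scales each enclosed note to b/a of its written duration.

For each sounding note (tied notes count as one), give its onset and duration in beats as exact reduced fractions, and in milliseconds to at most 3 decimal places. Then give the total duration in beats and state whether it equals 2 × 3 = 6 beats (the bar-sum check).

1) 0.0ms=0b +166.976ms=3/7b
2) 166.976ms=3/7b +166.976ms=3/7b
3) 333.952ms=6/7b +166.976ms=3/7b
4) 500.928ms=9/7b +166.976ms=3/7b
5) 667.904ms=12/7b +166.976ms=3/7b
6) 834.879ms=15/7b +166.976ms=3/7b
7) 1001.855ms=18/7b +166.976ms=3/7b
8) 1168.831ms=3b +584.416ms=3/2b
9) 1753.247ms=9/2b +83.488ms=3/14b
10) 1836.735ms=33/7b +83.488ms=3/14b
11) 1920.223ms=69/14b +83.488ms=3/14b
12) 2003.711ms=36/7b +83.488ms=3/14b
13) 2087.199ms=75/14b +166.976ms=3/7b
14) 2254.174ms=81/14b +83.488ms=3/14b
Σ=6b of 6 (154bpm 3/4) — PASS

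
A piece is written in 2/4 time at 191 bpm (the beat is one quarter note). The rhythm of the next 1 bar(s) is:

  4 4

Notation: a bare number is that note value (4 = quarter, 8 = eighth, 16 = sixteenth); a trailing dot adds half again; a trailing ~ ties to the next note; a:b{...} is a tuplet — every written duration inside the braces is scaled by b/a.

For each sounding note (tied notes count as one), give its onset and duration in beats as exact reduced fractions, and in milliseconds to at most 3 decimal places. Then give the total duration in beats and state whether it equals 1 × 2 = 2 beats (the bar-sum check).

1) 0.0ms=0b +314.136ms=1b
2) 314.136ms=1b +314.136ms=1b
Σ=2b of 2 (191bpm 2/4) — PASS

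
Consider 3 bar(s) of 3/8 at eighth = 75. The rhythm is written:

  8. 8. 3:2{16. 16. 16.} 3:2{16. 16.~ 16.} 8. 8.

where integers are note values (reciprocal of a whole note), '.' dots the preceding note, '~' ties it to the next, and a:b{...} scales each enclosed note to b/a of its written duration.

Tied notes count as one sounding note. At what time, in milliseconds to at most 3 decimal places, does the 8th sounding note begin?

1. 0.0ms @ 0 + 1200.0ms (3/2)
2. 1200.0ms @ 3/2 + 1200.0ms (3/2)
3. 2400.0ms @ 3 + 400.0ms (1/2)
4. 2800.0ms @ 7/2 + 400.0ms (1/2)
5. 3200.0ms @ 4 + 400.0ms (1/2)
6. 3600.0ms @ 9/2 + 400.0ms (1/2)
7. 4000.0ms @ 5 + 800.0ms (1)
8. 4800.0ms @ 6 + 1200.0ms (3/2)
9. 6000.0ms @ 15/2 + 1200.0ms (3/2)

note 8 onset = 6b = 4800.0ms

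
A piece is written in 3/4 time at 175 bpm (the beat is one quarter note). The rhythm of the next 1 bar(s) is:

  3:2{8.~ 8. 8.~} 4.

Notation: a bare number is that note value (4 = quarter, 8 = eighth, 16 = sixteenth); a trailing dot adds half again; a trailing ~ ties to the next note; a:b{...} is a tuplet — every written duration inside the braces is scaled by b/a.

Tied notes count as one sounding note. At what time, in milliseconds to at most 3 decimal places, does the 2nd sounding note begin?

1. 0.0ms @ 0 + 342.857ms (1)
2. 342.857ms @ 1 + 685.714ms (2)

note 2 onset = 1b = 342.857ms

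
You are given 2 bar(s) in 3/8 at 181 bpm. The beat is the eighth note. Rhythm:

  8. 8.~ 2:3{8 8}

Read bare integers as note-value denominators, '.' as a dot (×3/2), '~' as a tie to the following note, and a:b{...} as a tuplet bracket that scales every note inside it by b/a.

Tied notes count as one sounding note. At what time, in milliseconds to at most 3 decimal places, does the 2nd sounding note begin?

1. 0.0ms @ 0 + 497.238ms (3/2)
2. 497.238ms @ 3/2 + 994.475ms (3)
3. 1491.713ms @ 9/2 + 497.238ms (3/2)

note 2 onset = 3/2b = 497.238ms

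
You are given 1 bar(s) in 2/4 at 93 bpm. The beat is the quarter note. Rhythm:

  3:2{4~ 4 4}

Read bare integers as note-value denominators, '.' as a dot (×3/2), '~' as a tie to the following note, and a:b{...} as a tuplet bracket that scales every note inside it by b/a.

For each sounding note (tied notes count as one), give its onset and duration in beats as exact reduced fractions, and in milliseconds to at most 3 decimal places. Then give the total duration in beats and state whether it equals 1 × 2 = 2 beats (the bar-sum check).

1) 0.0ms=0b +860.215ms=4/3b
2) 860.215ms=4/3b +430.108ms=2/3b
Σ=2b of 2 (93bpm 2/4) — PASS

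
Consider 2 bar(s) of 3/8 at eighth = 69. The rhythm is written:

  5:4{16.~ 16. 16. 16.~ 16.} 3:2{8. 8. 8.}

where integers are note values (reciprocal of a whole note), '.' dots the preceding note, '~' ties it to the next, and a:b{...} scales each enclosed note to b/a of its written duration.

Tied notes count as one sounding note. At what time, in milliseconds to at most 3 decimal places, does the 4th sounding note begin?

note 4 onset = 3b = 2608.696ms

1. 0.0ms @ 0 + 1043.478ms (6/5)
2. 1043.478ms @ 6/5 + 521.739ms (3/5)
3. 1565.217ms @ 9/5 + 1043.478ms (6/5)
4. 2608.696ms @ 3 + 869.565ms (1)
5. 3478.261ms @ 4 + 869.565ms (1)
6. 4347.826ms @ 5 + 869.565ms (1)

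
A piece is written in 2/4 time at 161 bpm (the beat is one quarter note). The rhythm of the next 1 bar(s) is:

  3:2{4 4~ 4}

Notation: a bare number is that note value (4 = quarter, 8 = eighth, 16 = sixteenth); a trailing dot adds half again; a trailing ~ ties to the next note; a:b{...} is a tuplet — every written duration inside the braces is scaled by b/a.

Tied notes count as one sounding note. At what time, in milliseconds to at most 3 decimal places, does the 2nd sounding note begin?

1. 0.0ms @ 0 + 248.447ms (2/3)
2. 248.447ms @ 2/3 + 496.894ms (4/3)

note 2 onset = 2/3b = 248.447ms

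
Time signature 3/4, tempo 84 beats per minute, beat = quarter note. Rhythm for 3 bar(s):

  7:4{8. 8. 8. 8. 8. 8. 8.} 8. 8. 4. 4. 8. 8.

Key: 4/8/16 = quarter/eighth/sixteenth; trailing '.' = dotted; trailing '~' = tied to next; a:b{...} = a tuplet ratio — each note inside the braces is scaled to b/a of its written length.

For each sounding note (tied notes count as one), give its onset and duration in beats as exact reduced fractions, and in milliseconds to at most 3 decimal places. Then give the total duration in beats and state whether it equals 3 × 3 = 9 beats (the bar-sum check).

1) 0.0ms=0b +306.122ms=3/7b
2) 306.122ms=3/7b +306.122ms=3/7b
3) 612.245ms=6/7b +306.122ms=3/7b
4) 918.367ms=9/7b +306.122ms=3/7b
5) 1224.49ms=12/7b +306.122ms=3/7b
6) 1530.612ms=15/7b +306.122ms=3/7b
7) 1836.735ms=18/7b +306.122ms=3/7b
8) 2142.857ms=3b +535.714ms=3/4b
9) 2678.571ms=15/4b +535.714ms=3/4b
10) 3214.286ms=9/2b +1071.429ms=3/2b
11) 4285.714ms=6b +1071.429ms=3/2b
12) 5357.143ms=15/2b +535.714ms=3/4b
13) 5892.857ms=33/4b +535.714ms=3/4b
Σ=9b of 9 (84bpm 3/4) — PASS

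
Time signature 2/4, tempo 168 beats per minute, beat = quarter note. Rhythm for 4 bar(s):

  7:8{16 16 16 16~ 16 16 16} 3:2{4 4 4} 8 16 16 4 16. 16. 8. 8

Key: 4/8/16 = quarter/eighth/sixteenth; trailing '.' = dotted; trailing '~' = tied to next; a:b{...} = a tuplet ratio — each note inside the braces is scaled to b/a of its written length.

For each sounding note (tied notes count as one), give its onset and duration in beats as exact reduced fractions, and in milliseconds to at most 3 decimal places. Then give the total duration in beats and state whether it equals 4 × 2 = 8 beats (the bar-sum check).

1) 0.0ms=0b +102.041ms=2/7b
2) 102.041ms=2/7b +102.041ms=2/7b
3) 204.082ms=4/7b +102.041ms=2/7b
4) 306.122ms=6/7b +204.082ms=4/7b
5) 510.204ms=10/7b +102.041ms=2/7b
6) 612.245ms=12/7b +102.041ms=2/7b
7) 714.286ms=2b +238.095ms=2/3b
8) 952.381ms=8/3b +238.095ms=2/3b
9) 1190.476ms=10/3b +238.095ms=2/3b
10) 1428.571ms=4b +178.571ms=1/2b
11) 1607.143ms=9/2b +89.286ms=1/4b
12) 1696.429ms=19/4b +89.286ms=1/4b
13) 1785.714ms=5b +357.143ms=1b
14) 2142.857ms=6b +133.929ms=3/8b
15) 2276.786ms=51/8b +133.929ms=3/8b
16) 2410.714ms=27/4b +267.857ms=3/4b
17) 2678.571ms=15/2b +178.571ms=1/2b
Σ=8b of 8 (168bpm 2/4) — PASS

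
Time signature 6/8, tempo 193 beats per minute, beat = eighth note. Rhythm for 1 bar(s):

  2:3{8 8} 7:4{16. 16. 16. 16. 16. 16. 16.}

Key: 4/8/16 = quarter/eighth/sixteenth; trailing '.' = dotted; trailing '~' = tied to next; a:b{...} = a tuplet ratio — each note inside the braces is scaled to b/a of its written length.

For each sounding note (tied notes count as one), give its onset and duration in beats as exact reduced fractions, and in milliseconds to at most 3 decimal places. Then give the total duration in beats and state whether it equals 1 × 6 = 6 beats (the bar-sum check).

1) 0.0ms=0b +466.321ms=3/2b
2) 466.321ms=3/2b +466.321ms=3/2b
3) 932.642ms=3b +133.235ms=3/7b
4) 1065.877ms=24/7b +133.235ms=3/7b
5) 1199.112ms=27/7b +133.235ms=3/7b
6) 1332.346ms=30/7b +133.235ms=3/7b
7) 1465.581ms=33/7b +133.235ms=3/7b
8) 1598.816ms=36/7b +133.235ms=3/7b
9) 1732.05ms=39/7b +133.235ms=3/7b
Σ=6b of 6 (193bpm 6/8) — PASS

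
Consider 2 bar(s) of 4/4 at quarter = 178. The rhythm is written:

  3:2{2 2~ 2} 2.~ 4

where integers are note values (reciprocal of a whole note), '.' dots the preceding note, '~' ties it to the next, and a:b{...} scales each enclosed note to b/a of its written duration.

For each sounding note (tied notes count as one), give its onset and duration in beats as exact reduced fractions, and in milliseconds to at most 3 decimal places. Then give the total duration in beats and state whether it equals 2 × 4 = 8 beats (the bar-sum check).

1) 0.0ms=0b +449.438ms=4/3b
2) 449.438ms=4/3b +898.876ms=8/3b
3) 1348.315ms=4b +1348.315ms=4b
Σ=8b of 8 (178bpm 4/4) — PASS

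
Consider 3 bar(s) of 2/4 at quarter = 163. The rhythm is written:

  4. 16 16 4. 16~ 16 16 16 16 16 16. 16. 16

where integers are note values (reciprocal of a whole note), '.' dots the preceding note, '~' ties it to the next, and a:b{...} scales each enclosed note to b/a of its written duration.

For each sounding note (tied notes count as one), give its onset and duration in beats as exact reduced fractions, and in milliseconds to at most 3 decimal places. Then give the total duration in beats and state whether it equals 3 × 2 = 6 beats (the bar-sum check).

1) 0.0ms=0b +552.147ms=3/2b
2) 552.147ms=3/2b +92.025ms=1/4b
3) 644.172ms=7/4b +92.025ms=1/4b
4) 736.196ms=2b +552.147ms=3/2b
5) 1288.344ms=7/2b +184.049ms=1/2b
6) 1472.393ms=4b +92.025ms=1/4b
7) 1564.417ms=17/4b +92.025ms=1/4b
8) 1656.442ms=9/2b +92.025ms=1/4b
9) 1748.466ms=19/4b +92.025ms=1/4b
10) 1840.491ms=5b +138.037ms=3/8b
11) 1978.528ms=43/8b +138.037ms=3/8b
12) 2116.564ms=23/4b +92.025ms=1/4b
Σ=6b of 6 (163bpm 2/4) — PASS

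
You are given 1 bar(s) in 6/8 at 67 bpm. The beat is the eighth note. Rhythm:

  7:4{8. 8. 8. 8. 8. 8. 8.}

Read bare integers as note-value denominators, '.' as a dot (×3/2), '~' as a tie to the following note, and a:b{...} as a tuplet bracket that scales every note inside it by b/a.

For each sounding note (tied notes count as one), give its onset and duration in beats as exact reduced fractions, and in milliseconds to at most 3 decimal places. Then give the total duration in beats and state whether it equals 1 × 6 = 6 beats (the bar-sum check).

1) 0.0ms=0b +767.591ms=6/7b
2) 767.591ms=6/7b +767.591ms=6/7b
3) 1535.181ms=12/7b +767.591ms=6/7b
4) 2302.772ms=18/7b +767.591ms=6/7b
5) 3070.362ms=24/7b +767.591ms=6/7b
6) 3837.953ms=30/7b +767.591ms=6/7b
7) 4605.544ms=36/7b +767.591ms=6/7b
Σ=6b of 6 (67bpm 6/8) — PASS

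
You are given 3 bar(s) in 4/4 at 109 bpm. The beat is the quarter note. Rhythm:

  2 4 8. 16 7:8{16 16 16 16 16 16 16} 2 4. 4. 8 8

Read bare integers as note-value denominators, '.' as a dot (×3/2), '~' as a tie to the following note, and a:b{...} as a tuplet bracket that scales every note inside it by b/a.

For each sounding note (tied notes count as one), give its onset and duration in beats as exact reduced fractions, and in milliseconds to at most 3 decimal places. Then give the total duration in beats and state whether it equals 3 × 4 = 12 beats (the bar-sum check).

1) 0.0ms=0b +1100.917ms=2b
2) 1100.917ms=2b +550.459ms=1b
3) 1651.376ms=3b +412.844ms=3/4b
4) 2064.22ms=15/4b +137.615ms=1/4b
5) 2201.835ms=4b +157.274ms=2/7b
6) 2359.109ms=30/7b +157.274ms=2/7b
7) 2516.383ms=32/7b +157.274ms=2/7b
8) 2673.657ms=34/7b +157.274ms=2/7b
9) 2830.931ms=36/7b +157.274ms=2/7b
10) 2988.204ms=38/7b +157.274ms=2/7b
11) 3145.478ms=40/7b +157.274ms=2/7b
12) 3302.752ms=6b +1100.917ms=2b
13) 4403.67ms=8b +825.688ms=3/2b
14) 5229.358ms=19/2b +825.688ms=3/2b
15) 6055.046ms=11b +275.229ms=1/2b
16) 6330.275ms=23/2b +275.229ms=1/2b
Σ=12b of 12 (109bpm 4/4) — PASS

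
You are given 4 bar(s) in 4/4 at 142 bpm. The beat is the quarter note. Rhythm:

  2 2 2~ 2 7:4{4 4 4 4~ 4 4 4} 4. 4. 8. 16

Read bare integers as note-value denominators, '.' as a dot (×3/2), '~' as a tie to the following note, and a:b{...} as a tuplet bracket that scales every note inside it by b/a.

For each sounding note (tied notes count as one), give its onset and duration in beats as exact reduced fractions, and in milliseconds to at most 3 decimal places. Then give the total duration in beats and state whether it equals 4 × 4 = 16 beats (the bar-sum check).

1) 0.0ms=0b +845.07ms=2b
2) 845.07ms=2b +845.07ms=2b
3) 1690.141ms=4b +1690.141ms=4b
4) 3380.282ms=8b +241.449ms=4/7b
5) 3621.73ms=60/7b +241.449ms=4/7b
6) 3863.179ms=64/7b +241.449ms=4/7b
7) 4104.628ms=68/7b +482.897ms=8/7b
8) 4587.525ms=76/7b +241.449ms=4/7b
9) 4828.974ms=80/7b +241.449ms=4/7b
10) 5070.423ms=12b +633.803ms=3/2b
11) 5704.225ms=27/2b +633.803ms=3/2b
12) 6338.028ms=15b +316.901ms=3/4b
13) 6654.93ms=63/4b +105.634ms=1/4b
Σ=16b of 16 (142bpm 4/4) — PASS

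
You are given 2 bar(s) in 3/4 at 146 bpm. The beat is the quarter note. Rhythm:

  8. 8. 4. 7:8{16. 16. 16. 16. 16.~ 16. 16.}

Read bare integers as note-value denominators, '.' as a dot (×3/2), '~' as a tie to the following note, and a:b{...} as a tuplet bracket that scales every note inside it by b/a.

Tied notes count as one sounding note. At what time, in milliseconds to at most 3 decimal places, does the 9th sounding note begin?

1. 0.0ms @ 0 + 308.219ms (3/4)
2. 308.219ms @ 3/4 + 308.219ms (3/4)
3. 616.438ms @ 3/2 + 616.438ms (3/2)
4. 1232.877ms @ 3 + 176.125ms (3/7)
5. 1409.002ms @ 24/7 + 176.125ms (3/7)
6. 1585.127ms @ 27/7 + 176.125ms (3/7)
7. 1761.252ms @ 30/7 + 176.125ms (3/7)
8. 1937.378ms @ 33/7 + 352.25ms (6/7)
9. 2289.628ms @ 39/7 + 176.125ms (3/7)

note 9 onset = 39/7b = 2289.628ms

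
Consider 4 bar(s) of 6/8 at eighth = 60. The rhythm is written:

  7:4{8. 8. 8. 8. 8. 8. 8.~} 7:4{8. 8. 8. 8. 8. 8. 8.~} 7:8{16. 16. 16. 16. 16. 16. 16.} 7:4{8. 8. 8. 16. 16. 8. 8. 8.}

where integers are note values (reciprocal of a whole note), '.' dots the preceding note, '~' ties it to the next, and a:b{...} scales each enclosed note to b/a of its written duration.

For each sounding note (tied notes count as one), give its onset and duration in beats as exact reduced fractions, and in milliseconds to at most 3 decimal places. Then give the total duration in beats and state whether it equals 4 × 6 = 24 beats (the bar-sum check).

1) 0.0ms=0b +857.143ms=6/7b
2) 857.143ms=6/7b +857.143ms=6/7b
3) 1714.286ms=12/7b +857.143ms=6/7b
4) 2571.429ms=18/7b +857.143ms=6/7b
5) 3428.571ms=24/7b +857.143ms=6/7b
6) 4285.714ms=30/7b +857.143ms=6/7b
7) 5142.857ms=36/7b +1714.286ms=12/7b
8) 6857.143ms=48/7b +857.143ms=6/7b
9) 7714.286ms=54/7b +857.143ms=6/7b
10) 8571.429ms=60/7b +857.143ms=6/7b
11) 9428.571ms=66/7b +857.143ms=6/7b
12) 10285.714ms=72/7b +857.143ms=6/7b
13) 11142.857ms=78/7b +1714.286ms=12/7b
14) 12857.143ms=90/7b +857.143ms=6/7b
15) 13714.286ms=96/7b +857.143ms=6/7b
16) 14571.429ms=102/7b +857.143ms=6/7b
17) 15428.571ms=108/7b +857.143ms=6/7b
18) 16285.714ms=114/7b +857.143ms=6/7b
19) 17142.857ms=120/7b +857.143ms=6/7b
20) 18000.0ms=18b +857.143ms=6/7b
21) 18857.143ms=132/7b +857.143ms=6/7b
22) 19714.286ms=138/7b +857.143ms=6/7b
23) 20571.429ms=144/7b +428.571ms=3/7b
24) 21000.0ms=21b +428.571ms=3/7b
25) 21428.571ms=150/7b +857.143ms=6/7b
26) 22285.714ms=156/7b +857.143ms=6/7b
27) 23142.857ms=162/7b +857.143ms=6/7b
Σ=24b of 24 (60bpm 6/8) — PASS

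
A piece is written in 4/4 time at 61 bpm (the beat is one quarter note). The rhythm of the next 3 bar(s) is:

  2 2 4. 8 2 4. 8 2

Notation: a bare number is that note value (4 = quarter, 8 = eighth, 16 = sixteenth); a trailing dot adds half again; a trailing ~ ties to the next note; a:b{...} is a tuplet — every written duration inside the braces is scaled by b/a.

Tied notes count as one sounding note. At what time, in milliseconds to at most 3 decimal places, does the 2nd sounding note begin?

1. 0.0ms @ 0 + 1967.213ms (2)
2. 1967.213ms @ 2 + 1967.213ms (2)
3. 3934.426ms @ 4 + 1475.41ms (3/2)
4. 5409.836ms @ 11/2 + 491.803ms (1/2)
5. 5901.639ms @ 6 + 1967.213ms (2)
6. 7868.852ms @ 8 + 1475.41ms (3/2)
7. 9344.262ms @ 19/2 + 491.803ms (1/2)
8. 9836.066ms @ 10 + 1967.213ms (2)

note 2 onset = 2b = 1967.213ms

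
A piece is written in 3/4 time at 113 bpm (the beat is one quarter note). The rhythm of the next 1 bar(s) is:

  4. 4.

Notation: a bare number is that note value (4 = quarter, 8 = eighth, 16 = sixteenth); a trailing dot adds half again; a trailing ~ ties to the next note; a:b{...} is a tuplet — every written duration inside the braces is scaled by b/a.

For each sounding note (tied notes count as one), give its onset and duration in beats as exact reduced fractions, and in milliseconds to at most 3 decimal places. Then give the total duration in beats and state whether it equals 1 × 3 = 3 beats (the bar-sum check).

1) 0.0ms=0b +796.46ms=3/2b
2) 796.46ms=3/2b +796.46ms=3/2b
Σ=3b of 3 (113bpm 3/4) — PASS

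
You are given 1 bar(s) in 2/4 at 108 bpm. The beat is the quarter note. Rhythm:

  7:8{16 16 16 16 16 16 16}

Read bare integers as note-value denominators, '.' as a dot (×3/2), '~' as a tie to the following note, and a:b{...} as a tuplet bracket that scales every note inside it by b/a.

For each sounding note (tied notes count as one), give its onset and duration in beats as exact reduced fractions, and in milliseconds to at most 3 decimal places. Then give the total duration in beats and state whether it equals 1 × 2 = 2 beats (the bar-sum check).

1) 0.0ms=0b +158.73ms=2/7b
2) 158.73ms=2/7b +158.73ms=2/7b
3) 317.46ms=4/7b +158.73ms=2/7b
4) 476.19ms=6/7b +158.73ms=2/7b
5) 634.921ms=8/7b +158.73ms=2/7b
6) 793.651ms=10/7b +158.73ms=2/7b
7) 952.381ms=12/7b +158.73ms=2/7b
Σ=2b of 2 (108bpm 2/4) — PASS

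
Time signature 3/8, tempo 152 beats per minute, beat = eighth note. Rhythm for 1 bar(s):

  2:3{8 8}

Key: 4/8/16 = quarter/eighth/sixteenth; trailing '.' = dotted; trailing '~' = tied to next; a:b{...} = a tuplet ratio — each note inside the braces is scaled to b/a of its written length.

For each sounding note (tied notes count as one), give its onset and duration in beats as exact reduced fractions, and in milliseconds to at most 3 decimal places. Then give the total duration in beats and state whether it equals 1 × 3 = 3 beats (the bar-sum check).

1) 0.0ms=0b +592.105ms=3/2b
2) 592.105ms=3/2b +592.105ms=3/2b
Σ=3b of 3 (152bpm 3/8) — PASS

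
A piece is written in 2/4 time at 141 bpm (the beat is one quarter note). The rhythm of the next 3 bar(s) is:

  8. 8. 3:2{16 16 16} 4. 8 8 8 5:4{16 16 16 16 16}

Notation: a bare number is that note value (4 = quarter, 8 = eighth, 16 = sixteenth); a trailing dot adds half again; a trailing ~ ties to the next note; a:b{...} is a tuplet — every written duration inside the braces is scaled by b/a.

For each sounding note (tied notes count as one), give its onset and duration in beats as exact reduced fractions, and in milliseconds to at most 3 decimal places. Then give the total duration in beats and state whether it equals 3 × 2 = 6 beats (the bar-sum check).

1) 0.0ms=0b +319.149ms=3/4b
2) 319.149ms=3/4b +319.149ms=3/4b
3) 638.298ms=3/2b +70.922ms=1/6b
4) 709.22ms=5/3b +70.922ms=1/6b
5) 780.142ms=11/6b +70.922ms=1/6b
6) 851.064ms=2b +638.298ms=3/2b
7) 1489.362ms=7/2b +212.766ms=1/2b
8) 1702.128ms=4b +212.766ms=1/2b
9) 1914.894ms=9/2b +212.766ms=1/2b
10) 2127.66ms=5b +85.106ms=1/5b
11) 2212.766ms=26/5b +85.106ms=1/5b
12) 2297.872ms=27/5b +85.106ms=1/5b
13) 2382.979ms=28/5b +85.106ms=1/5b
14) 2468.085ms=29/5b +85.106ms=1/5b
Σ=6b of 6 (141bpm 2/4) — PASS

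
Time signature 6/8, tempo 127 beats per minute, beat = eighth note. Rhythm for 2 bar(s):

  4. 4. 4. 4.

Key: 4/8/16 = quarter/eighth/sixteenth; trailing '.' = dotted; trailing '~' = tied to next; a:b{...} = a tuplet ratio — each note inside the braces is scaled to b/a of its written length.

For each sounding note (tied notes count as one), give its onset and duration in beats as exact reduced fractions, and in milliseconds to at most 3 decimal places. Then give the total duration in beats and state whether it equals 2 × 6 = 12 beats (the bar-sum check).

1) 0.0ms=0b +1417.323ms=3b
2) 1417.323ms=3b +1417.323ms=3b
3) 2834.646ms=6b +1417.323ms=3b
4) 4251.969ms=9b +1417.323ms=3b
Σ=12b of 12 (127bpm 6/8) — PASS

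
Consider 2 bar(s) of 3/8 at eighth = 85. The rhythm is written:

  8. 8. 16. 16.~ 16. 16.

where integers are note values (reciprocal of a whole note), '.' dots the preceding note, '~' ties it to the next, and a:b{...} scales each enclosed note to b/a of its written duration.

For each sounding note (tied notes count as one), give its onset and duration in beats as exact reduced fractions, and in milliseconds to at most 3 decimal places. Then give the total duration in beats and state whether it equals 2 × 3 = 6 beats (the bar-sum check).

1) 0.0ms=0b +1058.824ms=3/2b
2) 1058.824ms=3/2b +1058.824ms=3/2b
3) 2117.647ms=3b +529.412ms=3/4b
4) 2647.059ms=15/4b +1058.824ms=3/2b
5) 3705.882ms=21/4b +529.412ms=3/4b
Σ=6b of 6 (85bpm 3/8) — PASS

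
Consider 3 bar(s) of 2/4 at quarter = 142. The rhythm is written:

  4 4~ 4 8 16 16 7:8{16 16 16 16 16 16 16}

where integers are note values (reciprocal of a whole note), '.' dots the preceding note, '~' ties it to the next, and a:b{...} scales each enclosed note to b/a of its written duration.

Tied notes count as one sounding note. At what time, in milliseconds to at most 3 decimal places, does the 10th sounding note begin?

1. 0.0ms @ 0 + 422.535ms (1)
2. 422.535ms @ 1 + 845.07ms (2)
3. 1267.606ms @ 3 + 211.268ms (1/2)
4. 1478.873ms @ 7/2 + 105.634ms (1/4)
5. 1584.507ms @ 15/4 + 105.634ms (1/4)
6. 1690.141ms @ 4 + 120.724ms (2/7)
7. 1810.865ms @ 30/7 + 120.724ms (2/7)
8. 1931.59ms @ 32/7 + 120.724ms (2/7)
9. 2052.314ms @ 34/7 + 120.724ms (2/7)
10. 2173.038ms @ 36/7 + 120.724ms (2/7)
11. 2293.763ms @ 38/7 + 120.724ms (2/7)
12. 2414.487ms @ 40/7 + 120.724ms (2/7)

note 10 onset = 36/7b = 2173.038ms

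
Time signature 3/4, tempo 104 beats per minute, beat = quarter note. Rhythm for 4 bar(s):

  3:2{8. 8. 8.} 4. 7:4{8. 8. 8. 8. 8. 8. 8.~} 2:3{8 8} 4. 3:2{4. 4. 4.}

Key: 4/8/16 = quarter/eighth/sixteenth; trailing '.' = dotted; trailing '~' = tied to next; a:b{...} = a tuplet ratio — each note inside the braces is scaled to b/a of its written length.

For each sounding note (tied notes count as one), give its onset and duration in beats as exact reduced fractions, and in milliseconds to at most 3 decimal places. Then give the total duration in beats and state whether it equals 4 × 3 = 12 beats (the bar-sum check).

1) 0.0ms=0b +288.462ms=1/2b
2) 288.462ms=1/2b +288.462ms=1/2b
3) 576.923ms=1b +288.462ms=1/2b
4) 865.385ms=3/2b +865.385ms=3/2b
5) 1730.769ms=3b +247.253ms=3/7b
6) 1978.022ms=24/7b +247.253ms=3/7b
7) 2225.275ms=27/7b +247.253ms=3/7b
8) 2472.527ms=30/7b +247.253ms=3/7b
9) 2719.78ms=33/7b +247.253ms=3/7b
10) 2967.033ms=36/7b +247.253ms=3/7b
11) 3214.286ms=39/7b +679.945ms=33/28b
12) 3894.231ms=27/4b +432.692ms=3/4b
13) 4326.923ms=15/2b +865.385ms=3/2b
14) 5192.308ms=9b +576.923ms=1b
15) 5769.231ms=10b +576.923ms=1b
16) 6346.154ms=11b +576.923ms=1b
Σ=12b of 12 (104bpm 3/4) — PASS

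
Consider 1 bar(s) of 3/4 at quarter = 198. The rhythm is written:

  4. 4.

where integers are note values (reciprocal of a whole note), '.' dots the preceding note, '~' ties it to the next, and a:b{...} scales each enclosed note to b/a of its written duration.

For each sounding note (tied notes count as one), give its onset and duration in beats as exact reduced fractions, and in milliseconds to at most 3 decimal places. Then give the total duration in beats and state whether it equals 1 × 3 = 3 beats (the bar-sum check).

1) 0.0ms=0b +454.545ms=3/2b
2) 454.545ms=3/2b +454.545ms=3/2b
Σ=3b of 3 (198bpm 3/4) — PASS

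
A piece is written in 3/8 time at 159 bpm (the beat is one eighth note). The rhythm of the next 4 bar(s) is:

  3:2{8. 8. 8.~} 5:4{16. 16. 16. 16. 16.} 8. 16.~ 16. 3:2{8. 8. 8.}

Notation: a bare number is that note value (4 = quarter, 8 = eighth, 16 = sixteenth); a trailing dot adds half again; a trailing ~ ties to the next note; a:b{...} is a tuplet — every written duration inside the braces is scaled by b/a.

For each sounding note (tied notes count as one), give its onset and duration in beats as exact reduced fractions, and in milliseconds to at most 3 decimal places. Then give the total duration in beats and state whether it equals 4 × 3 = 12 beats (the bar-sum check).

1) 0.0ms=0b +377.358ms=1b
2) 377.358ms=1b +377.358ms=1b
3) 754.717ms=2b +603.774ms=8/5b
4) 1358.491ms=18/5b +226.415ms=3/5b
5) 1584.906ms=21/5b +226.415ms=3/5b
6) 1811.321ms=24/5b +226.415ms=3/5b
7) 2037.736ms=27/5b +226.415ms=3/5b
8) 2264.151ms=6b +566.038ms=3/2b
9) 2830.189ms=15/2b +566.038ms=3/2b
10) 3396.226ms=9b +377.358ms=1b
11) 3773.585ms=10b +377.358ms=1b
12) 4150.943ms=11b +377.358ms=1b
Σ=12b of 12 (159bpm 3/8) — PASS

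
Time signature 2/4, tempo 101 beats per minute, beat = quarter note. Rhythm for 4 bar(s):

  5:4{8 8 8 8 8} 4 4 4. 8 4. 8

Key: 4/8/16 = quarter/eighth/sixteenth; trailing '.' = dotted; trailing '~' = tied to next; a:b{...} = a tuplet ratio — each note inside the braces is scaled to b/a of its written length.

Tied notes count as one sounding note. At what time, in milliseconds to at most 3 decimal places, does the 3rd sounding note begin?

1. 0.0ms @ 0 + 237.624ms (2/5)
2. 237.624ms @ 2/5 + 237.624ms (2/5)
3. 475.248ms @ 4/5 + 237.624ms (2/5)
4. 712.871ms @ 6/5 + 237.624ms (2/5)
5. 950.495ms @ 8/5 + 237.624ms (2/5)
6. 1188.119ms @ 2 + 594.059ms (1)
7. 1782.178ms @ 3 + 594.059ms (1)
8. 2376.238ms @ 4 + 891.089ms (3/2)
9. 3267.327ms @ 11/2 + 297.03ms (1/2)
10. 3564.356ms @ 6 + 891.089ms (3/2)
11. 4455.446ms @ 15/2 + 297.03ms (1/2)

note 3 onset = 4/5b = 475.248ms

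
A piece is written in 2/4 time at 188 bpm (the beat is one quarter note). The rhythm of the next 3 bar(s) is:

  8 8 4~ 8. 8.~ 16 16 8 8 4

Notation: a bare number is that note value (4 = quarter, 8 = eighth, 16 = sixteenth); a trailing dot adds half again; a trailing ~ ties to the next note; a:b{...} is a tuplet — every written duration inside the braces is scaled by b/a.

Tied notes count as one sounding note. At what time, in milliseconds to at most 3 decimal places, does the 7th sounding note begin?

note 7 onset = 9/2b = 1436.17ms

1. 0.0ms @ 0 + 159.574ms (1/2)
2. 159.574ms @ 1/2 + 159.574ms (1/2)
3. 319.149ms @ 1 + 558.511ms (7/4)
4. 877.66ms @ 11/4 + 319.149ms (1)
5. 1196.809ms @ 15/4 + 79.787ms (1/4)
6. 1276.596ms @ 4 + 159.574ms (1/2)
7. 1436.17ms @ 9/2 + 159.574ms (1/2)
8. 1595.745ms @ 5 + 319.149ms (1)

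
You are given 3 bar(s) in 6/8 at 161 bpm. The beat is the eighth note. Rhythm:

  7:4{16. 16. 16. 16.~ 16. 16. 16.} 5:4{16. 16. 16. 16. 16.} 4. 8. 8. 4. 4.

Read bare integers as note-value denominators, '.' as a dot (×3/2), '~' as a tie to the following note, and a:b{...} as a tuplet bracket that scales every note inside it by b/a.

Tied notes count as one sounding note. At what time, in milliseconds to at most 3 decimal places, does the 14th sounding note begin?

1. 0.0ms @ 0 + 159.716ms (3/7)
2. 159.716ms @ 3/7 + 159.716ms (3/7)
3. 319.432ms @ 6/7 + 159.716ms (3/7)
4. 479.148ms @ 9/7 + 319.432ms (6/7)
5. 798.58ms @ 15/7 + 159.716ms (3/7)
6. 958.296ms @ 18/7 + 159.716ms (3/7)
7. 1118.012ms @ 3 + 223.602ms (3/5)
8. 1341.615ms @ 18/5 + 223.602ms (3/5)
9. 1565.217ms @ 21/5 + 223.602ms (3/5)
10. 1788.82ms @ 24/5 + 223.602ms (3/5)
11. 2012.422ms @ 27/5 + 223.602ms (3/5)
12. 2236.025ms @ 6 + 1118.012ms (3)
13. 3354.037ms @ 9 + 559.006ms (3/2)
14. 3913.043ms @ 21/2 + 559.006ms (3/2)
15. 4472.05ms @ 12 + 1118.012ms (3)
16. 5590.062ms @ 15 + 1118.012ms (3)

note 14 onset = 21/2b = 3913.043ms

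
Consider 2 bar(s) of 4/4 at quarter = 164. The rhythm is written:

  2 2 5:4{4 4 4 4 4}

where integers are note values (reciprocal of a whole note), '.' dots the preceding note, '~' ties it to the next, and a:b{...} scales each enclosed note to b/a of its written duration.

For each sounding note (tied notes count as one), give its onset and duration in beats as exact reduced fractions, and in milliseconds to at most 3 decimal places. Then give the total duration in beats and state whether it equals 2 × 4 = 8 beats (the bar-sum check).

1) 0.0ms=0b +731.707ms=2b
2) 731.707ms=2b +731.707ms=2b
3) 1463.415ms=4b +292.683ms=4/5b
4) 1756.098ms=24/5b +292.683ms=4/5b
5) 2048.78ms=28/5b +292.683ms=4/5b
6) 2341.463ms=32/5b +292.683ms=4/5b
7) 2634.146ms=36/5b +292.683ms=4/5b
Σ=8b of 8 (164bpm 4/4) — PASS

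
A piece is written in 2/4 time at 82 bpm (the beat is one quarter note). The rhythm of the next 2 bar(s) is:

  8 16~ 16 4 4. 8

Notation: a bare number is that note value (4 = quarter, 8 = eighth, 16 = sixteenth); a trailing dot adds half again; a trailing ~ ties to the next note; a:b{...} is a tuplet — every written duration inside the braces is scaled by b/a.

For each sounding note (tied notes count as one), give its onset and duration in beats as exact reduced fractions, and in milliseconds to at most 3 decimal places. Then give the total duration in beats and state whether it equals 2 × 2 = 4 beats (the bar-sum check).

1) 0.0ms=0b +365.854ms=1/2b
2) 365.854ms=1/2b +365.854ms=1/2b
3) 731.707ms=1b +731.707ms=1b
4) 1463.415ms=2b +1097.561ms=3/2b
5) 2560.976ms=7/2b +365.854ms=1/2b
Σ=4b of 4 (82bpm 2/4) — PASS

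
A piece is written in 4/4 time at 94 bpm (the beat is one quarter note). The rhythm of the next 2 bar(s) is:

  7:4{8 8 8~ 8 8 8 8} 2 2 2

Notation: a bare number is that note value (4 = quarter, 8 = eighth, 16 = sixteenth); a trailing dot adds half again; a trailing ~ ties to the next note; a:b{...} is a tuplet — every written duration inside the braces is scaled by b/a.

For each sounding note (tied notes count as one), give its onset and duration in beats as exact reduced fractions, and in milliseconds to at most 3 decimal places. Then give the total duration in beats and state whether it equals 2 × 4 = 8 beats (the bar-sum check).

1) 0.0ms=0b +182.371ms=2/7b
2) 182.371ms=2/7b +182.371ms=2/7b
3) 364.742ms=4/7b +364.742ms=4/7b
4) 729.483ms=8/7b +182.371ms=2/7b
5) 911.854ms=10/7b +182.371ms=2/7b
6) 1094.225ms=12/7b +182.371ms=2/7b
7) 1276.596ms=2b +1276.596ms=2b
8) 2553.191ms=4b +1276.596ms=2b
9) 3829.787ms=6b +1276.596ms=2b
Σ=8b of 8 (94bpm 4/4) — PASS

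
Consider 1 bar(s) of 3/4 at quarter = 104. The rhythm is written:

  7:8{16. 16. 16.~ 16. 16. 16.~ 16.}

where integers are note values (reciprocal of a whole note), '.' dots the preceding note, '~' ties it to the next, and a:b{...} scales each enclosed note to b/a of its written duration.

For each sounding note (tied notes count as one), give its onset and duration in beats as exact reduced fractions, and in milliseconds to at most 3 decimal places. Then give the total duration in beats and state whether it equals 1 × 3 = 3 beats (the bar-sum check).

1) 0.0ms=0b +247.253ms=3/7b
2) 247.253ms=3/7b +247.253ms=3/7b
3) 494.505ms=6/7b +494.505ms=6/7b
4) 989.011ms=12/7b +247.253ms=3/7b
5) 1236.264ms=15/7b +494.505ms=6/7b
Σ=3b of 3 (104bpm 3/4) — PASS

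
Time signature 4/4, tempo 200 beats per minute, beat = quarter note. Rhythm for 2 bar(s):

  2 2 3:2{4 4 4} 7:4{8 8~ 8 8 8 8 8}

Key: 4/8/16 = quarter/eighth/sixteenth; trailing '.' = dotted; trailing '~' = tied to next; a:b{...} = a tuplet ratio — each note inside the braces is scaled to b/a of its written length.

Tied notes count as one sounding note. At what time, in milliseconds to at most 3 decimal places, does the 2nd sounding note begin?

1. 0.0ms @ 0 + 600.0ms (2)
2. 600.0ms @ 2 + 600.0ms (2)
3. 1200.0ms @ 4 + 200.0ms (2/3)
4. 1400.0ms @ 14/3 + 200.0ms (2/3)
5. 1600.0ms @ 16/3 + 200.0ms (2/3)
6. 1800.0ms @ 6 + 85.714ms (2/7)
7. 1885.714ms @ 44/7 + 171.429ms (4/7)
8. 2057.143ms @ 48/7 + 85.714ms (2/7)
9. 2142.857ms @ 50/7 + 85.714ms (2/7)
10. 2228.571ms @ 52/7 + 85.714ms (2/7)
11. 2314.286ms @ 54/7 + 85.714ms (2/7)

note 2 onset = 2b = 600.0ms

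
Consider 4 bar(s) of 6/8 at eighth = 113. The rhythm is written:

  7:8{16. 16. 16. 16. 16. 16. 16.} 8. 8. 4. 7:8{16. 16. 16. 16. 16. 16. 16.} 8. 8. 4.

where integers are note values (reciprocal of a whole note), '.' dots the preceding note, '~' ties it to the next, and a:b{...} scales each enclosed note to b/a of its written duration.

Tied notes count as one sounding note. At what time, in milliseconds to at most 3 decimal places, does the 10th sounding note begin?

note 10 onset = 9b = 4778.761ms

1. 0.0ms @ 0 + 455.12ms (6/7)
2. 455.12ms @ 6/7 + 455.12ms (6/7)
3. 910.24ms @ 12/7 + 455.12ms (6/7)
4. 1365.36ms @ 18/7 + 455.12ms (6/7)
5. 1820.48ms @ 24/7 + 455.12ms (6/7)
6. 2275.601ms @ 30/7 + 455.12ms (6/7)
7. 2730.721ms @ 36/7 + 455.12ms (6/7)
8. 3185.841ms @ 6 + 796.46ms (3/2)
9. 3982.301ms @ 15/2 + 796.46ms (3/2)
10. 4778.761ms @ 9 + 1592.92ms (3)
11. 6371.681ms @ 12 + 455.12ms (6/7)
12. 6826.802ms @ 90/7 + 455.12ms (6/7)
13. 7281.922ms @ 96/7 + 455.12ms (6/7)
14. 7737.042ms @ 102/7 + 455.12ms (6/7)
15. 8192.162ms @ 108/7 + 455.12ms (6/7)
16. 8647.282ms @ 114/7 + 455.12ms (6/7)
17. 9102.402ms @ 120/7 + 455.12ms (6/7)
18. 9557.522ms @ 18 + 796.46ms (3/2)
19. 10353.982ms @ 39/2 + 796.46ms (3/2)
20. 11150.442ms @ 21 + 1592.92ms (3)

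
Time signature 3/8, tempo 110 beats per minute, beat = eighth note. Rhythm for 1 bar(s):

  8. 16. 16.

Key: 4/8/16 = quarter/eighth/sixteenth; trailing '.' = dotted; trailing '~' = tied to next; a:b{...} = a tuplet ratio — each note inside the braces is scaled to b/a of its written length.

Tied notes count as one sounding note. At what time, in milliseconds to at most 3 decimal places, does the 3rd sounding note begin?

1. 0.0ms @ 0 + 818.182ms (3/2)
2. 818.182ms @ 3/2 + 409.091ms (3/4)
3. 1227.273ms @ 9/4 + 409.091ms (3/4)

note 3 onset = 9/4b = 1227.273ms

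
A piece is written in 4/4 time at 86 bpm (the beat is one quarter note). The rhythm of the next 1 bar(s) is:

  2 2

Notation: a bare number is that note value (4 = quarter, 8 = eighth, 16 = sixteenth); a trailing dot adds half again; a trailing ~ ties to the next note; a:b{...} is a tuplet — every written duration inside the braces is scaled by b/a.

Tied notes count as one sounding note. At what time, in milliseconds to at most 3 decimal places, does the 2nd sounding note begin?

1. 0.0ms @ 0 + 1395.349ms (2)
2. 1395.349ms @ 2 + 1395.349ms (2)

note 2 onset = 2b = 1395.349ms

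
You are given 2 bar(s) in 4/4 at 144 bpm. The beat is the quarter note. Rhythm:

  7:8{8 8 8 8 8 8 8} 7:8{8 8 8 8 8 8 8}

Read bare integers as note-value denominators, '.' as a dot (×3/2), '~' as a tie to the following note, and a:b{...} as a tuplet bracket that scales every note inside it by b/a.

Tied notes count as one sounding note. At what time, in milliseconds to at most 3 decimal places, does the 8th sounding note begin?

note 8 onset = 4b = 1666.667ms

1. 0.0ms @ 0 + 238.095ms (4/7)
2. 238.095ms @ 4/7 + 238.095ms (4/7)
3. 476.19ms @ 8/7 + 238.095ms (4/7)
4. 714.286ms @ 12/7 + 238.095ms (4/7)
5. 952.381ms @ 16/7 + 238.095ms (4/7)
6. 1190.476ms @ 20/7 + 238.095ms (4/7)
7. 1428.571ms @ 24/7 + 238.095ms (4/7)
8. 1666.667ms @ 4 + 238.095ms (4/7)
9. 1904.762ms @ 32/7 + 238.095ms (4/7)
10. 2142.857ms @ 36/7 + 238.095ms (4/7)
11. 2380.952ms @ 40/7 + 238.095ms (4/7)
12. 2619.048ms @ 44/7 + 238.095ms (4/7)
13. 2857.143ms @ 48/7 + 238.095ms (4/7)
14. 3095.238ms @ 52/7 + 238.095ms (4/7)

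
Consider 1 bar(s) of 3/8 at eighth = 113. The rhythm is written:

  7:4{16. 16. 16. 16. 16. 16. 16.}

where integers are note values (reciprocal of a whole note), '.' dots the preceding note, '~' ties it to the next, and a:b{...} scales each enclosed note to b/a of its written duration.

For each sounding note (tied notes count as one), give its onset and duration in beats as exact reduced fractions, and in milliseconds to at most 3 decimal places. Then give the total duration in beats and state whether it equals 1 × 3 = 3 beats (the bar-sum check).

1) 0.0ms=0b +227.56ms=3/7b
2) 227.56ms=3/7b +227.56ms=3/7b
3) 455.12ms=6/7b +227.56ms=3/7b
4) 682.68ms=9/7b +227.56ms=3/7b
5) 910.24ms=12/7b +227.56ms=3/7b
6) 1137.8ms=15/7b +227.56ms=3/7b
7) 1365.36ms=18/7b +227.56ms=3/7b
Σ=3b of 3 (113bpm 3/8) — PASS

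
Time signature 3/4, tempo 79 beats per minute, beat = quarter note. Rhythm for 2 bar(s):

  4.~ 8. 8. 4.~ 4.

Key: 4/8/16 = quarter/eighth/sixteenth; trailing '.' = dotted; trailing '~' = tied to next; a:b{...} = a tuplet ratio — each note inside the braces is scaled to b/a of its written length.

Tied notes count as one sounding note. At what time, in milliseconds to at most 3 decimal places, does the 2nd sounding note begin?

1. 0.0ms @ 0 + 1708.861ms (9/4)
2. 1708.861ms @ 9/4 + 569.62ms (3/4)
3. 2278.481ms @ 3 + 2278.481ms (3)

note 2 onset = 9/4b = 1708.861ms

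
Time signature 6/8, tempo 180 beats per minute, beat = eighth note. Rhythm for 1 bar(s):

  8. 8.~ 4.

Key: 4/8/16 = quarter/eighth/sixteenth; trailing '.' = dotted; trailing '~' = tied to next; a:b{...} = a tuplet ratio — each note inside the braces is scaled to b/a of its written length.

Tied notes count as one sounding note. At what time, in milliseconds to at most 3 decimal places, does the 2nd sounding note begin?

1. 0.0ms @ 0 + 500.0ms (3/2)
2. 500.0ms @ 3/2 + 1500.0ms (9/2)

note 2 onset = 3/2b = 500.0ms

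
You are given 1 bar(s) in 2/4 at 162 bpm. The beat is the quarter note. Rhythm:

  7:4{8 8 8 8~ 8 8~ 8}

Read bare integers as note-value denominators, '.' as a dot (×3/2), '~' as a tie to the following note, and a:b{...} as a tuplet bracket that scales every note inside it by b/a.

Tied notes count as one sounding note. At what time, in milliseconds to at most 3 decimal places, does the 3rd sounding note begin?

1. 0.0ms @ 0 + 105.82ms (2/7)
2. 105.82ms @ 2/7 + 105.82ms (2/7)
3. 211.64ms @ 4/7 + 105.82ms (2/7)
4. 317.46ms @ 6/7 + 211.64ms (4/7)
5. 529.101ms @ 10/7 + 211.64ms (4/7)

note 3 onset = 4/7b = 211.64ms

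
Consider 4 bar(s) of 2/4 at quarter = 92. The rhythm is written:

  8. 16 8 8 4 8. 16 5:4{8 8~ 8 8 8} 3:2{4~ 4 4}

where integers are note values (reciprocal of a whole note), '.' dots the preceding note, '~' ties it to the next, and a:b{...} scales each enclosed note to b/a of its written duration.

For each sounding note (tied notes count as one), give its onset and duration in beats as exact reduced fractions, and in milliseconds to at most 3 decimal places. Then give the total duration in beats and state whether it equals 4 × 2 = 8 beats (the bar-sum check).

1) 0.0ms=0b +489.13ms=3/4b
2) 489.13ms=3/4b +163.043ms=1/4b
3) 652.174ms=1b +326.087ms=1/2b
4) 978.261ms=3/2b +326.087ms=1/2b
5) 1304.348ms=2b +652.174ms=1b
6) 1956.522ms=3b +489.13ms=3/4b
7) 2445.652ms=15/4b +163.043ms=1/4b
8) 2608.696ms=4b +260.87ms=2/5b
9) 2869.565ms=22/5b +521.739ms=4/5b
10) 3391.304ms=26/5b +260.87ms=2/5b
11) 3652.174ms=28/5b +260.87ms=2/5b
12) 3913.043ms=6b +869.565ms=4/3b
13) 4782.609ms=22/3b +434.783ms=2/3b
Σ=8b of 8 (92bpm 2/4) — PASS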